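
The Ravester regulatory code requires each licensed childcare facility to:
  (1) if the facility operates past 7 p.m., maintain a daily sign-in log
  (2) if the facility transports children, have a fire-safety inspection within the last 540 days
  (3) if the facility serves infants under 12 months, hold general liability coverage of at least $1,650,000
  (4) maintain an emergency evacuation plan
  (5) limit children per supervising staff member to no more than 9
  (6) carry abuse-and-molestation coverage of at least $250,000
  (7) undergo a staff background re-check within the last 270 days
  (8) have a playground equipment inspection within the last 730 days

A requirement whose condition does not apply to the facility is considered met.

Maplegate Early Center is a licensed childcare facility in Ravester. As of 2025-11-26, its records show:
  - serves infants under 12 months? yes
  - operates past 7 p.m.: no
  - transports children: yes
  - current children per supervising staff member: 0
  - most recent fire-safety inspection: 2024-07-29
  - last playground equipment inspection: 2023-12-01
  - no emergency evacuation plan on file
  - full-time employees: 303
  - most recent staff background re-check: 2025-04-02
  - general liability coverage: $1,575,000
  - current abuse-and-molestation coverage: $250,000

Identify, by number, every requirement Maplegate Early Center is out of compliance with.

1. condition 'operates past 7 p.m.' does not hold → requirement n/a → met
2. condition 'transports children' holds; fire-safety inspection 485 days ago vs limit 540 → met
3. condition 'serves infants under 12 months' holds; general liability coverage $1,575,000 < $1,650,000 → not met
4. emergency evacuation plan absent → not met
5. children per supervising staff member 0 ≤ 9 → met
6. abuse-and-molestation coverage $250,000 ≥ $250,000 → met
7. staff background re-check 238 days ago vs limit 270 → met
8. playground equipment inspection 726 days ago vs limit 730 → met
Not met: 3, 4

3, 4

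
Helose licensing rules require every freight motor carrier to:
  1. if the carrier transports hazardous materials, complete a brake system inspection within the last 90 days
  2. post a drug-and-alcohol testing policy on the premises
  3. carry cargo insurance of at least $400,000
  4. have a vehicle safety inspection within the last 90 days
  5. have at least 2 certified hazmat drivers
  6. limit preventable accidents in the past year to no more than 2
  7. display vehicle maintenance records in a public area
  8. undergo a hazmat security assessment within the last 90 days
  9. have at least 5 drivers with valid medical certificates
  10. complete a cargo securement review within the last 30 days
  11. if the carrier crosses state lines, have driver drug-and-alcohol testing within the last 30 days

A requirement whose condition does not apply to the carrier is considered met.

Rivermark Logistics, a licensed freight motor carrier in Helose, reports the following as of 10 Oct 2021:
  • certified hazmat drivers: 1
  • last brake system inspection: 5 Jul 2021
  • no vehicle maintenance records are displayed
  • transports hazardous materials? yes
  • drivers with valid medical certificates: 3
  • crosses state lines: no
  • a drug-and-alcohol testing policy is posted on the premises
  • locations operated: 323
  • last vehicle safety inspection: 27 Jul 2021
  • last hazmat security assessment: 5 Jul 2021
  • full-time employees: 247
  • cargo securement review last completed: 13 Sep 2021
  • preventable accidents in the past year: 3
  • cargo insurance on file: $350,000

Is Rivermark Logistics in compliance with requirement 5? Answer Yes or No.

No

5. certified hazmat drivers 1 < 2 → not met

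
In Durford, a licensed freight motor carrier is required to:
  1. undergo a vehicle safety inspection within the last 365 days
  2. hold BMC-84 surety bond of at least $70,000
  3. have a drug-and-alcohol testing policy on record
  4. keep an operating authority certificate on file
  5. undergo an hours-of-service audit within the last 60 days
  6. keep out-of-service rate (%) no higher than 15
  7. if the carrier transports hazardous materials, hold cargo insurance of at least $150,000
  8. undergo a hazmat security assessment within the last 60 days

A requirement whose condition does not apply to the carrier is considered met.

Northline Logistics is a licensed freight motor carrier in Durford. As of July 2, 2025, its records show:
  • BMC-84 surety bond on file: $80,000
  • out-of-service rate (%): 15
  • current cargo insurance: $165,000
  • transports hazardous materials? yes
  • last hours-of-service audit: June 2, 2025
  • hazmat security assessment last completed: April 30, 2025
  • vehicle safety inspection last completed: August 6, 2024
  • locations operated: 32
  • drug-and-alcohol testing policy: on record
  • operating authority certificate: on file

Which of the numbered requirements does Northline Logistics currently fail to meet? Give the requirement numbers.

1. vehicle safety inspection 330 days ago vs limit 365 → met
2. BMC-84 surety bond $80,000 ≥ $70,000 → met
3. drug-and-alcohol testing policy present → met
4. operating authority certificate present → met
5. hours-of-service audit 30 days ago vs limit 60 → met
6. out-of-service rate (%) 15 ≤ 15 → met
7. condition 'transports hazardous materials' holds; cargo insurance $165,000 ≥ $150,000 → met
8. hazmat security assessment 63 days ago vs limit 60 → not met
Not met: 8

8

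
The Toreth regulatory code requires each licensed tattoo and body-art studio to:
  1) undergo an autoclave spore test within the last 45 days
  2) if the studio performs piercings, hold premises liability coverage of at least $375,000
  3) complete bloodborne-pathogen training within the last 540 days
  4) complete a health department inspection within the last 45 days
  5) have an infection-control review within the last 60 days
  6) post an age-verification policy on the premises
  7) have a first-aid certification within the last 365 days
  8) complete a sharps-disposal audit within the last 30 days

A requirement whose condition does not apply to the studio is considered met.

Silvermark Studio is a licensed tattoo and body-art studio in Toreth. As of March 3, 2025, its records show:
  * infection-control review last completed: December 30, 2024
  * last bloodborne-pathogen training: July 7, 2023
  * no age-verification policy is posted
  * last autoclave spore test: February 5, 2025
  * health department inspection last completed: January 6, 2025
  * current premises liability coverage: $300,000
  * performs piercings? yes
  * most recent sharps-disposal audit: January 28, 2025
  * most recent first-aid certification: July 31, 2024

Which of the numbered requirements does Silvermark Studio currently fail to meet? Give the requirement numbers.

1. autoclave spore test 26 days ago vs limit 45 → met
2. condition 'performs piercings' holds; premises liability coverage $300,000 < $375,000 → not met
3. bloodborne-pathogen training 605 days ago vs limit 540 → not met
4. health department inspection 56 days ago vs limit 45 → not met
5. infection-control review 63 days ago vs limit 60 → not met
6. age-verification policy absent → not met
7. first-aid certification 215 days ago vs limit 365 → met
8. sharps-disposal audit 34 days ago vs limit 30 → not met
Not met: 2, 3, 4, 5, 6, 8

2, 3, 4, 5, 6, 8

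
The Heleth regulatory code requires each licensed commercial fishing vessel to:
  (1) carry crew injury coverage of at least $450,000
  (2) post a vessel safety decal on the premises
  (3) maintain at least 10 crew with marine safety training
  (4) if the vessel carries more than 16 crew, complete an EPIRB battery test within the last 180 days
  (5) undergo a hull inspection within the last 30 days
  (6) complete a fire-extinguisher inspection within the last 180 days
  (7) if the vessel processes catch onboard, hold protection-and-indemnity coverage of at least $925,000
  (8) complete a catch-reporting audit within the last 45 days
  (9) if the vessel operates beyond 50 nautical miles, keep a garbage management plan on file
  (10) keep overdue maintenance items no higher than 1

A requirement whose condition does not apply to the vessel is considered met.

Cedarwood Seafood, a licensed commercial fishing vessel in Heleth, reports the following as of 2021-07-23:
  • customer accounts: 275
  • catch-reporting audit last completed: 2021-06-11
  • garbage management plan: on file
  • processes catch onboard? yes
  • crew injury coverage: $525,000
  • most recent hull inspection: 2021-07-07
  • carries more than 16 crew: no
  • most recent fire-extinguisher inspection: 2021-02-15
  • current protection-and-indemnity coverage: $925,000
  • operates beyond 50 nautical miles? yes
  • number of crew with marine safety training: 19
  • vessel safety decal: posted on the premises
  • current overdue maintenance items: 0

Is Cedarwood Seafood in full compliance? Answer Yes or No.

Yes

1. crew injury coverage $525,000 ≥ $450,000 → met
2. vessel safety decal present → met
3. crew with marine safety training 19 ≥ 10 → met
4. condition 'carries more than 16 crew' does not hold → requirement n/a → met
5. hull inspection 16 days ago vs limit 30 → met
6. fire-extinguisher inspection 158 days ago vs limit 180 → met
7. condition 'processes catch onboard' holds; protection-and-indemnity coverage $925,000 ≥ $925,000 → met
8. catch-reporting audit 42 days ago vs limit 45 → met
9. condition 'operates beyond 50 nautical miles' holds; garbage management plan present → met
10. overdue maintenance items 0 ≤ 1 → met
All met.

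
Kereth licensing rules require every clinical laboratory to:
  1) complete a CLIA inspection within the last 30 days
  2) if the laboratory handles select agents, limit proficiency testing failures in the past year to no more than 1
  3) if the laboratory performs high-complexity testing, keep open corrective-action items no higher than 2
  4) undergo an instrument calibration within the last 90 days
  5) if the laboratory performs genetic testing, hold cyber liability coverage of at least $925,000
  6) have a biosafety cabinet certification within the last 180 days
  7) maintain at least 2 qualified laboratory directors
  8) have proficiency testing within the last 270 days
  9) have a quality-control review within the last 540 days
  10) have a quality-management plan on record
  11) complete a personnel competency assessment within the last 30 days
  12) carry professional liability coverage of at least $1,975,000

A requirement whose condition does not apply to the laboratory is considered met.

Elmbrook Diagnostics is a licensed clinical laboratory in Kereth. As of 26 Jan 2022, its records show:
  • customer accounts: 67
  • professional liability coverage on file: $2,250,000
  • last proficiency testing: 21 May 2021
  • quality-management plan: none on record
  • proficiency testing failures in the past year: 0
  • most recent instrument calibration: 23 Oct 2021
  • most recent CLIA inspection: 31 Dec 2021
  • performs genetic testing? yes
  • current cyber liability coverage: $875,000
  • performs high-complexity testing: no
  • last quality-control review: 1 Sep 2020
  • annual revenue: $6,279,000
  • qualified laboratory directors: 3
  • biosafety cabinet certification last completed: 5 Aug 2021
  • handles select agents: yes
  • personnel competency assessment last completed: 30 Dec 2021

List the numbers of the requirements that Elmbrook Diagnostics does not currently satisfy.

1. CLIA inspection 26 days ago vs limit 30 → met
2. condition 'handles select agents' holds; proficiency testing failures in the past year 0 ≤ 1 → met
3. condition 'performs high-complexity testing' does not hold → requirement n/a → met
4. instrument calibration 95 days ago vs limit 90 → not met
5. condition 'performs genetic testing' holds; cyber liability coverage $875,000 < $925,000 → not met
6. biosafety cabinet certification 174 days ago vs limit 180 → met
7. qualified laboratory directors 3 ≥ 2 → met
8. proficiency testing 250 days ago vs limit 270 → met
9. quality-control review 512 days ago vs limit 540 → met
10. quality-management plan absent → not met
11. personnel competency assessment 27 days ago vs limit 30 → met
12. professional liability coverage $2,250,000 ≥ $1,975,000 → met
Not met: 4, 5, 10

4, 5, 10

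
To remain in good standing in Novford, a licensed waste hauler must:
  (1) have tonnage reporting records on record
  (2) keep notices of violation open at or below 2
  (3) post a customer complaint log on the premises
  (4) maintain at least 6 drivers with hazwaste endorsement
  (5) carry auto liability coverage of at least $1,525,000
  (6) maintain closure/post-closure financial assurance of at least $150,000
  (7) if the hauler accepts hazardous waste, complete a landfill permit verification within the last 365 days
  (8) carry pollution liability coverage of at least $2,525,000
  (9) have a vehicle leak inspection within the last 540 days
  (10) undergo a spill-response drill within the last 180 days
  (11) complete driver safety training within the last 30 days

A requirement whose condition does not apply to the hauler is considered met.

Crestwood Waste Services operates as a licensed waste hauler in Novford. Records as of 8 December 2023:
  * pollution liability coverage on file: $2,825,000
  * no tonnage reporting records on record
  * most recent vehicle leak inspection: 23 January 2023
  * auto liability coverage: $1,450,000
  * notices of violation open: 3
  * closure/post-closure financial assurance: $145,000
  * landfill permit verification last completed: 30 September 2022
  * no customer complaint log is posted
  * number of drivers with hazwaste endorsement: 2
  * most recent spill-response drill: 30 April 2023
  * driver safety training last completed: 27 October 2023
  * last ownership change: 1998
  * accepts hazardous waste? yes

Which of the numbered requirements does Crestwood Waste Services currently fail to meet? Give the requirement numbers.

1, 2, 3, 4, 5, 6, 7, 10, 11

1. tonnage reporting records absent → not met
2. notices of violation open 3 > 2 → not met
3. customer complaint log absent → not met
4. drivers with hazwaste endorsement 2 < 6 → not met
5. auto liability coverage $1,450,000 < $1,525,000 → not met
6. closure/post-closure financial assurance $145,000 < $150,000 → not met
7. condition 'accepts hazardous waste' holds; landfill permit verification 434 days ago vs limit 365 → not met
8. pollution liability coverage $2,825,000 ≥ $2,525,000 → met
9. vehicle leak inspection 319 days ago vs limit 540 → met
10. spill-response drill 222 days ago vs limit 180 → not met
11. driver safety training 42 days ago vs limit 30 → not met
Not met: 1, 2, 3, 4, 5, 6, 7, 10, 11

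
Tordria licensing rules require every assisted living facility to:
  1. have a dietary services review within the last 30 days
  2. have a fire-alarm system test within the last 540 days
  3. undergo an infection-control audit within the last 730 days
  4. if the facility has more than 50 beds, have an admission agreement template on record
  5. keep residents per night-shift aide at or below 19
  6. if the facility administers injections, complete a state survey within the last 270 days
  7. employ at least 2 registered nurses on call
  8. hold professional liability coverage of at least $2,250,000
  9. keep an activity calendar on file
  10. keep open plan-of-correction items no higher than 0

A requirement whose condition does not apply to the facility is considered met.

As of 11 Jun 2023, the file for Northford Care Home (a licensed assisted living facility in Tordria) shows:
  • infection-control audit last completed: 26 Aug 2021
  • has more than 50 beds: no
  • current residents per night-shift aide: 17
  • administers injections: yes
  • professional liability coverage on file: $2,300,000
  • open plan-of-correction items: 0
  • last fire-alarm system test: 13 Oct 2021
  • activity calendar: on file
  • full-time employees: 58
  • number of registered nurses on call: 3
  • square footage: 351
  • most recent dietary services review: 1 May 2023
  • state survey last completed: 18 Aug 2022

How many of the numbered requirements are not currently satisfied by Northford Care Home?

3

1. dietary services review 41 days ago vs limit 30 → not met
2. fire-alarm system test 606 days ago vs limit 540 → not met
3. infection-control audit 654 days ago vs limit 730 → met
4. condition 'has more than 50 beds' does not hold → requirement n/a → met
5. residents per night-shift aide 17 ≤ 19 → met
6. condition 'administers injections' holds; state survey 297 days ago vs limit 270 → not met
7. registered nurses on call 3 ≥ 2 → met
8. professional liability coverage $2,300,000 ≥ $2,250,000 → met
9. activity calendar present → met
10. open plan-of-correction items 0 ≤ 0 → met
Not met: 3 of 10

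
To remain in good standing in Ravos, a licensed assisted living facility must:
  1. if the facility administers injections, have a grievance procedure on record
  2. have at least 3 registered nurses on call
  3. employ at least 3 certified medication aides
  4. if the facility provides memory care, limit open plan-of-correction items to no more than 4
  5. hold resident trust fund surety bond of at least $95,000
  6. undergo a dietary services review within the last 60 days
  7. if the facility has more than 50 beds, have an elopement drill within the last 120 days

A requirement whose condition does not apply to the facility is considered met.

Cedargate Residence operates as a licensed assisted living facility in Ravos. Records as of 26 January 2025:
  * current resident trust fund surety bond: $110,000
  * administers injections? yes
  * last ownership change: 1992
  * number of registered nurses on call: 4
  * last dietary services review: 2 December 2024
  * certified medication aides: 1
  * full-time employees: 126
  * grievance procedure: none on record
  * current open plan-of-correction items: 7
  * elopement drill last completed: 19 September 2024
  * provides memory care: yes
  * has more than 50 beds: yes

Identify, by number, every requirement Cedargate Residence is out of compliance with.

1, 3, 4, 7

1. condition 'administers injections' holds; grievance procedure absent → not met
2. registered nurses on call 4 ≥ 3 → met
3. certified medication aides 1 < 3 → not met
4. condition 'provides memory care' holds; open plan-of-correction items 7 > 4 → not met
5. resident trust fund surety bond $110,000 ≥ $95,000 → met
6. dietary services review 55 days ago vs limit 60 → met
7. condition 'has more than 50 beds' holds; elopement drill 129 days ago vs limit 120 → not met
Not met: 1, 3, 4, 7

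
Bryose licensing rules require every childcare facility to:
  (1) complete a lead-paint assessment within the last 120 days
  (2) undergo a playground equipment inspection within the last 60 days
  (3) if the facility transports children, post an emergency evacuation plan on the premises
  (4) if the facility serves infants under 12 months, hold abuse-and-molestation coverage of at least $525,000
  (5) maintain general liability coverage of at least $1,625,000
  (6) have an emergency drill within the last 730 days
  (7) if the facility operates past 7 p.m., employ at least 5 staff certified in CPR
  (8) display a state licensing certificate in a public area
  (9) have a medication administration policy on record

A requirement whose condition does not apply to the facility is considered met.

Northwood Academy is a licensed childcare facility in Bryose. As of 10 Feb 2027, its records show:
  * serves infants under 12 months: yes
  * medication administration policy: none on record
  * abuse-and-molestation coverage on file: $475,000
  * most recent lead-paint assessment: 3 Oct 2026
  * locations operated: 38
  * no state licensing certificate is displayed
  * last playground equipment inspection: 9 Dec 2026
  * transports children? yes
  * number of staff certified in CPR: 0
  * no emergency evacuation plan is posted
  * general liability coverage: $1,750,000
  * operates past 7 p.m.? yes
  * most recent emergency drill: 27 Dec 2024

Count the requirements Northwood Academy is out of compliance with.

8

1. lead-paint assessment 130 days ago vs limit 120 → not met
2. playground equipment inspection 63 days ago vs limit 60 → not met
3. condition 'transports children' holds; emergency evacuation plan absent → not met
4. condition 'serves infants under 12 months' holds; abuse-and-molestation coverage $475,000 < $525,000 → not met
5. general liability coverage $1,750,000 ≥ $1,625,000 → met
6. emergency drill 775 days ago vs limit 730 → not met
7. condition 'operates past 7 p.m.' holds; staff certified in CPR 0 < 5 → not met
8. state licensing certificate absent → not met
9. medication administration policy absent → not met
Not met: 8 of 9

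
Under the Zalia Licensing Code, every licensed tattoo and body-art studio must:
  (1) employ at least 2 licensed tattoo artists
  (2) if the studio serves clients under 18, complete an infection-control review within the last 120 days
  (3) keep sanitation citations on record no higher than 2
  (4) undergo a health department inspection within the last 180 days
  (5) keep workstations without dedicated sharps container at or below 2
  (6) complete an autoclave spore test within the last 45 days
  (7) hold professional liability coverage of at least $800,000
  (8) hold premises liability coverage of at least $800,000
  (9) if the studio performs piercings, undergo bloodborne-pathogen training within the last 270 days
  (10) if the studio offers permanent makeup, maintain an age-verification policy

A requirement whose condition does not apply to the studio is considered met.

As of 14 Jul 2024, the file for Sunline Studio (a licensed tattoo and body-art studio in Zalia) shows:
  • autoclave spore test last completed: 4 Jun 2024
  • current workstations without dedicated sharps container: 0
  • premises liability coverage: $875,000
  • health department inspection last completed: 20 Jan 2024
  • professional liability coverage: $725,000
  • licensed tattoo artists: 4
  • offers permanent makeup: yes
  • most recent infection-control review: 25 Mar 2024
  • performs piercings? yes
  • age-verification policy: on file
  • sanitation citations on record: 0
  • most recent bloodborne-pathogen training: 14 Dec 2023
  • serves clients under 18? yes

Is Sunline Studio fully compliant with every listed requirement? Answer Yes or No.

No

1. licensed tattoo artists 4 ≥ 2 → met
2. condition 'serves clients under 18' holds; infection-control review 111 days ago vs limit 120 → met
3. sanitation citations on record 0 ≤ 2 → met
4. health department inspection 176 days ago vs limit 180 → met
5. workstations without dedicated sharps container 0 ≤ 2 → met
6. autoclave spore test 40 days ago vs limit 45 → met
7. professional liability coverage $725,000 < $800,000 → not met
8. premises liability coverage $875,000 ≥ $800,000 → met
9. condition 'performs piercings' holds; bloodborne-pathogen training 213 days ago vs limit 270 → met
10. condition 'offers permanent makeup' holds; age-verification policy present → met
Not met: 7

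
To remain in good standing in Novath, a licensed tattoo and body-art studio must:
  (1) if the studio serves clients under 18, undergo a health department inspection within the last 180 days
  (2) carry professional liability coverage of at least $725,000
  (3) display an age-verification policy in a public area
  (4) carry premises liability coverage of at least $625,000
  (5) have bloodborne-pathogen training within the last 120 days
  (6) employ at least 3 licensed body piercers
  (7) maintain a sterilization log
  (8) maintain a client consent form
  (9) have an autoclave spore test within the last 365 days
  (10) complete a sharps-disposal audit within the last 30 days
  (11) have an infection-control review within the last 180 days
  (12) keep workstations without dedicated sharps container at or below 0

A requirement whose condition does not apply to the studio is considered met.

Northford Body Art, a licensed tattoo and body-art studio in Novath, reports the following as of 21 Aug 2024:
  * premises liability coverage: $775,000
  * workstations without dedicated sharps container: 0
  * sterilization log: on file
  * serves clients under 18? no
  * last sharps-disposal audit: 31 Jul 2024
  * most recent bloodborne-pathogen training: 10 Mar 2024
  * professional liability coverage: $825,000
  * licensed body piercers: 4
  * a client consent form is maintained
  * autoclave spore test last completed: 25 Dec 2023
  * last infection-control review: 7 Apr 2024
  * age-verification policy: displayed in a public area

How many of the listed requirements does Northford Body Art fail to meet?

1

1. condition 'serves clients under 18' does not hold → requirement n/a → met
2. professional liability coverage $825,000 ≥ $725,000 → met
3. age-verification policy present → met
4. premises liability coverage $775,000 ≥ $625,000 → met
5. bloodborne-pathogen training 164 days ago vs limit 120 → not met
6. licensed body piercers 4 ≥ 3 → met
7. sterilization log present → met
8. client consent form present → met
9. autoclave spore test 240 days ago vs limit 365 → met
10. sharps-disposal audit 21 days ago vs limit 30 → met
11. infection-control review 136 days ago vs limit 180 → met
12. workstations without dedicated sharps container 0 ≤ 0 → met
Not met: 1 of 12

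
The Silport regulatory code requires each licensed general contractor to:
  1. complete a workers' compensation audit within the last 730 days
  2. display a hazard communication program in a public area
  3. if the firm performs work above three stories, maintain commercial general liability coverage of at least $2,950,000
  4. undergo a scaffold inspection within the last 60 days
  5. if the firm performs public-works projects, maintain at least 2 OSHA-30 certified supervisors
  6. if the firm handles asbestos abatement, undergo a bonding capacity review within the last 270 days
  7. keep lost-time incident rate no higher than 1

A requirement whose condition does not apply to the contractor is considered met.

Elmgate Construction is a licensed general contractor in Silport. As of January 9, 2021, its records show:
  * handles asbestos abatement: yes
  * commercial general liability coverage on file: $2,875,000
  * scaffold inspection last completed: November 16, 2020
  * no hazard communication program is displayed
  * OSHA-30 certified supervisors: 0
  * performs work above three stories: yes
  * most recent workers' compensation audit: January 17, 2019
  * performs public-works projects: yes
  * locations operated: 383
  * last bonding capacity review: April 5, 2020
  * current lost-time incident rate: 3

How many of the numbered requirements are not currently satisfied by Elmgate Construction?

5

1. workers' compensation audit 723 days ago vs limit 730 → met
2. hazard communication program absent → not met
3. condition 'performs work above three stories' holds; commercial general liability coverage $2,875,000 < $2,950,000 → not met
4. scaffold inspection 54 days ago vs limit 60 → met
5. condition 'performs public-works projects' holds; OSHA-30 certified supervisors 0 < 2 → not met
6. condition 'handles asbestos abatement' holds; bonding capacity review 279 days ago vs limit 270 → not met
7. lost-time incident rate 3 > 1 → not met
Not met: 5 of 7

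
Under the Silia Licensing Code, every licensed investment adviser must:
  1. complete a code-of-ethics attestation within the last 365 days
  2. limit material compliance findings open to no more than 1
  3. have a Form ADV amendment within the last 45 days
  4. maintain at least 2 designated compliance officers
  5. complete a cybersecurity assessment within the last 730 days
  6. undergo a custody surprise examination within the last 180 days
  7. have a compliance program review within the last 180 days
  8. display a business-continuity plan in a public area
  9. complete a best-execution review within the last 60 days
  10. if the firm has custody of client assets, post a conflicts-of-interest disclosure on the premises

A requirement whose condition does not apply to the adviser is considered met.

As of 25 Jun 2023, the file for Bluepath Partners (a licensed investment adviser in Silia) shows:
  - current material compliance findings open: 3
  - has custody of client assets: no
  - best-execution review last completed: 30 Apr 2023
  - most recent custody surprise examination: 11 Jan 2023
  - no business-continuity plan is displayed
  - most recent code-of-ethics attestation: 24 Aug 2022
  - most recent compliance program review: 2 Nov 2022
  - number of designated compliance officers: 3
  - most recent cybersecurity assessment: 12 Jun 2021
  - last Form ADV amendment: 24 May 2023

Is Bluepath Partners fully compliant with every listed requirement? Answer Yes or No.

No

1. code-of-ethics attestation 305 days ago vs limit 365 → met
2. material compliance findings open 3 > 1 → not met
3. Form ADV amendment 32 days ago vs limit 45 → met
4. designated compliance officers 3 ≥ 2 → met
5. cybersecurity assessment 743 days ago vs limit 730 → not met
6. custody surprise examination 165 days ago vs limit 180 → met
7. compliance program review 235 days ago vs limit 180 → not met
8. business-continuity plan absent → not met
9. best-execution review 56 days ago vs limit 60 → met
10. condition 'has custody of client assets' does not hold → requirement n/a → met
Not met: 2, 5, 7, 8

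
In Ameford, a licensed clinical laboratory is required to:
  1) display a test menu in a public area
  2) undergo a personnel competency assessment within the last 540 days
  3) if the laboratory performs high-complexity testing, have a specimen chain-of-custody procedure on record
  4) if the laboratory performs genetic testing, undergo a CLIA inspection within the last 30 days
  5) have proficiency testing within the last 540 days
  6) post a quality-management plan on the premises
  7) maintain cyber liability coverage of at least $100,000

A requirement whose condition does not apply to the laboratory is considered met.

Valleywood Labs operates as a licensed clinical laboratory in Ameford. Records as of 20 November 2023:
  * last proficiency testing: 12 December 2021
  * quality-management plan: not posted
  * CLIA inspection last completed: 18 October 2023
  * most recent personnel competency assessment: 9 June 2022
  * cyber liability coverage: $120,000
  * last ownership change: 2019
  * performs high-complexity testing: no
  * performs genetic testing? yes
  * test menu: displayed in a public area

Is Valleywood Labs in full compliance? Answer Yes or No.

1. test menu present → met
2. personnel competency assessment 529 days ago vs limit 540 → met
3. condition 'performs high-complexity testing' does not hold → requirement n/a → met
4. condition 'performs genetic testing' holds; CLIA inspection 33 days ago vs limit 30 → not met
5. proficiency testing 708 days ago vs limit 540 → not met
6. quality-management plan absent → not met
7. cyber liability coverage $120,000 ≥ $100,000 → met
Not met: 4, 5, 6

No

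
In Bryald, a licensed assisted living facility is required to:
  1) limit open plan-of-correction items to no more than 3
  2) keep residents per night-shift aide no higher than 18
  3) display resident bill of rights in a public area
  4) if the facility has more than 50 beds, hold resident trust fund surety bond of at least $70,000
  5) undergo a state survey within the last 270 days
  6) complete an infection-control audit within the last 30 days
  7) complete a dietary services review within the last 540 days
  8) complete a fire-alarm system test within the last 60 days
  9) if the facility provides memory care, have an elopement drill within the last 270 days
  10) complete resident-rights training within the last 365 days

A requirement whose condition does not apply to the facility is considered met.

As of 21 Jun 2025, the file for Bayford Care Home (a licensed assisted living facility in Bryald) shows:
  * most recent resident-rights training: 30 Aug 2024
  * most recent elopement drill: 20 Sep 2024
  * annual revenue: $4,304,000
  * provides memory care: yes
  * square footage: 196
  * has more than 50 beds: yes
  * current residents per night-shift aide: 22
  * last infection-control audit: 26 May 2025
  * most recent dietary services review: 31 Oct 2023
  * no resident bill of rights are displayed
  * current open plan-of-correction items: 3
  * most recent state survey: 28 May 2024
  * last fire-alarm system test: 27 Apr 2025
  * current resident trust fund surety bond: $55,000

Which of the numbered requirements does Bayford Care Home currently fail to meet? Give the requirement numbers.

2, 3, 4, 5, 7, 9

1. open plan-of-correction items 3 ≤ 3 → met
2. residents per night-shift aide 22 > 18 → not met
3. resident bill of rights absent → not met
4. condition 'has more than 50 beds' holds; resident trust fund surety bond $55,000 < $70,000 → not met
5. state survey 389 days ago vs limit 270 → not met
6. infection-control audit 26 days ago vs limit 30 → met
7. dietary services review 599 days ago vs limit 540 → not met
8. fire-alarm system test 55 days ago vs limit 60 → met
9. condition 'provides memory care' holds; elopement drill 274 days ago vs limit 270 → not met
10. resident-rights training 295 days ago vs limit 365 → met
Not met: 2, 3, 4, 5, 7, 9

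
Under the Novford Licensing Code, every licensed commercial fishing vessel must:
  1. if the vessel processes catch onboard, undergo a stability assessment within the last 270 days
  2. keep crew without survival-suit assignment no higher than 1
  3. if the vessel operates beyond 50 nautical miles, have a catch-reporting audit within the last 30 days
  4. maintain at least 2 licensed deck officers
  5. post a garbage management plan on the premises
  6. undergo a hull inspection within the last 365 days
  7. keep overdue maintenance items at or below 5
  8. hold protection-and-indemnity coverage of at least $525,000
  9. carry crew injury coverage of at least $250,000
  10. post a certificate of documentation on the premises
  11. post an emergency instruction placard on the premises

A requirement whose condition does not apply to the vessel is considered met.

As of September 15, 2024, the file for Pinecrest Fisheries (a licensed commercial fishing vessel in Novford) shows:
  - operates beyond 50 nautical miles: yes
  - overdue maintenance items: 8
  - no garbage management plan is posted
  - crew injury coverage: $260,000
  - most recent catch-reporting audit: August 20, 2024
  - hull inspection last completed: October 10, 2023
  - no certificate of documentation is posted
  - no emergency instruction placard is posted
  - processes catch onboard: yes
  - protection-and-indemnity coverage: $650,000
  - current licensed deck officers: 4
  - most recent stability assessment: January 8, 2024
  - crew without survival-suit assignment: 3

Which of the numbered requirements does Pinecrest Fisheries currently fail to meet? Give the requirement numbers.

2, 5, 7, 10, 11

1. condition 'processes catch onboard' holds; stability assessment 251 days ago vs limit 270 → met
2. crew without survival-suit assignment 3 > 1 → not met
3. condition 'operates beyond 50 nautical miles' holds; catch-reporting audit 26 days ago vs limit 30 → met
4. licensed deck officers 4 ≥ 2 → met
5. garbage management plan absent → not met
6. hull inspection 341 days ago vs limit 365 → met
7. overdue maintenance items 8 > 5 → not met
8. protection-and-indemnity coverage $650,000 ≥ $525,000 → met
9. crew injury coverage $260,000 ≥ $250,000 → met
10. certificate of documentation absent → not met
11. emergency instruction placard absent → not met
Not met: 2, 5, 7, 10, 11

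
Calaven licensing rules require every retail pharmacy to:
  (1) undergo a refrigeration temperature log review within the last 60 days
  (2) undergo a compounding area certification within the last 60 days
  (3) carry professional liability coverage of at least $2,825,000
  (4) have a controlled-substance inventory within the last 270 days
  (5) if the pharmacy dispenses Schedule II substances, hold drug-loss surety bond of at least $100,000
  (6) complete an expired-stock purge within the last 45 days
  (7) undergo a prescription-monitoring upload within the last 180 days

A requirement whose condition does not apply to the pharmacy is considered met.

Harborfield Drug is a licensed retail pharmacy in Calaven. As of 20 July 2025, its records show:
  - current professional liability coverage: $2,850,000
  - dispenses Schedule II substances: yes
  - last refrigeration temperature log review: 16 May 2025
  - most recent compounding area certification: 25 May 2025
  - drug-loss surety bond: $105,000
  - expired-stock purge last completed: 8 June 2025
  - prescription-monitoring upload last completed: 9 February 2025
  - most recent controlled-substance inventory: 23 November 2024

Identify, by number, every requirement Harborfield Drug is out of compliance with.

1

1. refrigeration temperature log review 65 days ago vs limit 60 → not met
2. compounding area certification 56 days ago vs limit 60 → met
3. professional liability coverage $2,850,000 ≥ $2,825,000 → met
4. controlled-substance inventory 239 days ago vs limit 270 → met
5. condition 'dispenses Schedule II substances' holds; drug-loss surety bond $105,000 ≥ $100,000 → met
6. expired-stock purge 42 days ago vs limit 45 → met
7. prescription-monitoring upload 161 days ago vs limit 180 → met
Not met: 1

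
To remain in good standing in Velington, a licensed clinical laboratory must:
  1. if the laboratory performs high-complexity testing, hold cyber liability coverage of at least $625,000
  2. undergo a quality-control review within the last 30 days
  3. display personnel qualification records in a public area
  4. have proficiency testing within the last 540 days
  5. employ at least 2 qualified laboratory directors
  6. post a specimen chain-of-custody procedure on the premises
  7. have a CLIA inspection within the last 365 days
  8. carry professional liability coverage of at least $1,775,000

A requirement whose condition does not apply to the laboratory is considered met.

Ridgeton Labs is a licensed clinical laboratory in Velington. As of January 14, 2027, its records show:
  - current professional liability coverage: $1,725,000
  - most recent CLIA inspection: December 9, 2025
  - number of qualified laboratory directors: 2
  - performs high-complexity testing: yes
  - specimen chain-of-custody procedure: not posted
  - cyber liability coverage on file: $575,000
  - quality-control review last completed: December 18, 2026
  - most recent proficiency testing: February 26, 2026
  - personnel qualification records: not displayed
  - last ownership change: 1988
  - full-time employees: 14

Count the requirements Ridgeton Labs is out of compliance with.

5

1. condition 'performs high-complexity testing' holds; cyber liability coverage $575,000 < $625,000 → not met
2. quality-control review 27 days ago vs limit 30 → met
3. personnel qualification records absent → not met
4. proficiency testing 322 days ago vs limit 540 → met
5. qualified laboratory directors 2 ≥ 2 → met
6. specimen chain-of-custody procedure absent → not met
7. CLIA inspection 401 days ago vs limit 365 → not met
8. professional liability coverage $1,725,000 < $1,775,000 → not met
Not met: 5 of 8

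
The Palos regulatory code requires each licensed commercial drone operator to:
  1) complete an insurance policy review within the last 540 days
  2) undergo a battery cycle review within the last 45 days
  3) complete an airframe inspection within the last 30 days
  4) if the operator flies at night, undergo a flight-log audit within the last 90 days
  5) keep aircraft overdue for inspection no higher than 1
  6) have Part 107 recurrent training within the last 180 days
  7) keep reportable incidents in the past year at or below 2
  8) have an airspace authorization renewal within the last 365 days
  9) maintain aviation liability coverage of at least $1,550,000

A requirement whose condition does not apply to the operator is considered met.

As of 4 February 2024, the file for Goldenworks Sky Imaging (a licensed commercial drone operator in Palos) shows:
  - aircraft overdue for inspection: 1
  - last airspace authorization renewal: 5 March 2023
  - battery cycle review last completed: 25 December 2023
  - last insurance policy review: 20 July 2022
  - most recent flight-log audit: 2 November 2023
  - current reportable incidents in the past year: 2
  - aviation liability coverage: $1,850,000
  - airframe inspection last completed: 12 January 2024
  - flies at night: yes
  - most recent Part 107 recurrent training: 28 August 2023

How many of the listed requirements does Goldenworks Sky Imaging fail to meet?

1. insurance policy review 564 days ago vs limit 540 → not met
2. battery cycle review 41 days ago vs limit 45 → met
3. airframe inspection 23 days ago vs limit 30 → met
4. condition 'flies at night' holds; flight-log audit 94 days ago vs limit 90 → not met
5. aircraft overdue for inspection 1 ≤ 1 → met
6. Part 107 recurrent training 160 days ago vs limit 180 → met
7. reportable incidents in the past year 2 ≤ 2 → met
8. airspace authorization renewal 336 days ago vs limit 365 → met
9. aviation liability coverage $1,850,000 ≥ $1,550,000 → met
Not met: 2 of 9

2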